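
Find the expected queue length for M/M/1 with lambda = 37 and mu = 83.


rho = 37/83; Lq = rho^2/(1-rho) = 0.36

0.36


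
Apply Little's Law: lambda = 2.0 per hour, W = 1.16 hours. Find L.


L = lambda * W = 2.0 * 1.16 = 2.32

2.32


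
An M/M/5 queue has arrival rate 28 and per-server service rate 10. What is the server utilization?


rho = lambda/(c*mu) = 28/(5*10) = 0.56

0.56


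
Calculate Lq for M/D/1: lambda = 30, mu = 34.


M/D/1: Lq = rho^2 / (2*(1-rho)) where rho = 30/34; Lq = 3.31

3.31


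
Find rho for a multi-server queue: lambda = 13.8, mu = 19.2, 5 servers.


rho = lambda / (c * mu) = 13.8 / (5 * 19.2) = 0.1438

0.1438


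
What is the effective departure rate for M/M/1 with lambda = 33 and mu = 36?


For a stable queue (lambda < mu), throughput = lambda = 33 per hour

33 per hour


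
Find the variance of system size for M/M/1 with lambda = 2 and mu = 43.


rho = 2/43; Var(N) = rho/(1-rho)^2 = 0.05

0.05


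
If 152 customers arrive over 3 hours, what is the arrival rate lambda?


lambda = total arrivals / time = 152 / 3 = 50.67 per hour

50.67 per hour


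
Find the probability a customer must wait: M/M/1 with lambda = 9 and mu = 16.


P(wait) = rho = lambda/mu = 9/16 = 0.5625

0.5625


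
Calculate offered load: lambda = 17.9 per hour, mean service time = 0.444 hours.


Offered load a = lambda * E[S] = 17.9 * 0.444 = 7.95 Erlangs

7.95 Erlangs


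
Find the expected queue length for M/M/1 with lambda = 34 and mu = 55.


rho = 34/55; Lq = rho^2/(1-rho) = 1.0

1.0


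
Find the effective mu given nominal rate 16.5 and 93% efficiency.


Effective rate = mu * efficiency = 16.5 * 0.93 = 15.35 per hour

15.35 per hour


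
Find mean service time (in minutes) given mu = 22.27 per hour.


Mean service time = 60/mu = 60/22.27 = 2.69 minutes

2.69 minutes


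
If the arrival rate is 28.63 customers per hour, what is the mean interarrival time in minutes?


Mean interarrival time = 60/lambda = 60/28.63 = 2.1 minutes

2.1 minutes


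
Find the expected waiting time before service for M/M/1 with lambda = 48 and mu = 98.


rho = 48/98; Wq = rho/(mu - lambda) = 0.0098 hours

0.0098 hours


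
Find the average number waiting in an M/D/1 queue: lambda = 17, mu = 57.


M/D/1: Lq = rho^2 / (2*(1-rho)) where rho = 17/57; Lq = 0.06

0.06


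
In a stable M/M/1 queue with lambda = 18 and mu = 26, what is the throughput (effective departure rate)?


For a stable queue (lambda < mu), throughput = lambda = 18 per hour

18 per hour


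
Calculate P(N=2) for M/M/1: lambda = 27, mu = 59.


rho = 27/59; P(n) = (1-rho)*rho^n = (1-27/59)*(27/59)^2 = 0.1136

0.1136


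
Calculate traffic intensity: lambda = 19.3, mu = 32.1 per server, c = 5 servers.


rho = lambda / (c * mu) = 19.3 / (5 * 32.1) = 0.1202

0.1202


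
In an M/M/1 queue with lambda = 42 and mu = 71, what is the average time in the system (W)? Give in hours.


W = 1/(mu - lambda) = 1/(71 - 42) = 0.0345 hours

0.0345 hours


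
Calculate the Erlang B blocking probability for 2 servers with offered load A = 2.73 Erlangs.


B(N,A) = (A^N/N!) / sum(A^k/k!, k=0..N) with N=2, A=2.73 = 0.4998

0.4998


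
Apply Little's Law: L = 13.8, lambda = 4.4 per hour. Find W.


W = L / lambda = 13.8 / 4.4 = 3.1364 hours

3.1364 hours


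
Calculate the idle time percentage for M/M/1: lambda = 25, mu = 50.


Idle fraction = (1 - rho) * 100 = (1 - 25/50) * 100 = 50.0%

50.0%


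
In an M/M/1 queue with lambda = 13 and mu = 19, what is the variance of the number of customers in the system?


rho = 13/19; Var(N) = rho/(1-rho)^2 = 6.86

6.86


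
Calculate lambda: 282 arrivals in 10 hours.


lambda = total arrivals / time = 282 / 10 = 28.2 per hour

28.2 per hour


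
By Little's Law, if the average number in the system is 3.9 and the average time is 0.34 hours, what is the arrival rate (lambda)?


lambda = L / W = 3.9 / 0.34 = 11.47 per hour

11.47 per hour


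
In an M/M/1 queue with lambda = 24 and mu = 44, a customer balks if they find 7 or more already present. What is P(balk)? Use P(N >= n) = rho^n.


P(N >= 7) = rho^7 = (24/44)^7 = 0.0144

0.0144


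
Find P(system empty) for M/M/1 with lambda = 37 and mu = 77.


P0 = 1 - rho = 1 - 37/77 = 0.5195

0.5195


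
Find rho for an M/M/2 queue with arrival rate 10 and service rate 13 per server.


rho = lambda/(c*mu) = 10/(2*13) = 0.3846

0.3846


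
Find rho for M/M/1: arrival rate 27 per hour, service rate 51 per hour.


rho = lambda/mu = 27/51 = 0.5294

0.5294


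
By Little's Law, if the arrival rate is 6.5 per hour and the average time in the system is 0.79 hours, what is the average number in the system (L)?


L = lambda * W = 6.5 * 0.79 = 5.14

5.14


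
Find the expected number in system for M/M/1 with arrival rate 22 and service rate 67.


rho = 22/67; L = rho/(1-rho) = 0.49

0.49


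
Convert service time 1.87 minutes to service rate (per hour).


mu = 60 / avg_service_time = 60 / 1.87 = 32.09 per hour

32.09 per hour


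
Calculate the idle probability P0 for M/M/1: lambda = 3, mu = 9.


P0 = 1 - rho = 1 - 3/9 = 0.6667

0.6667


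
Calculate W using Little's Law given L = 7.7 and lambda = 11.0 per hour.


W = L / lambda = 7.7 / 11.0 = 0.7 hours

0.7 hours


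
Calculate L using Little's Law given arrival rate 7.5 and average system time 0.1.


L = lambda * W = 7.5 * 0.1 = 0.75

0.75


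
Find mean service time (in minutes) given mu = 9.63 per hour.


Mean service time = 60/mu = 60/9.63 = 6.23 minutes

6.23 minutes


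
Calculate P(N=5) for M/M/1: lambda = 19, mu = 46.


rho = 19/46; P(n) = (1-rho)*rho^n = (1-19/46)*(19/46)^5 = 0.0071

0.0071


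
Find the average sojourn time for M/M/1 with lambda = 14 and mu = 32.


W = 1/(mu - lambda) = 1/(32 - 14) = 0.0556 hours

0.0556 hours


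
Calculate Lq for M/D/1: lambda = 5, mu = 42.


M/D/1: Lq = rho^2 / (2*(1-rho)) where rho = 5/42; Lq = 0.01

0.01


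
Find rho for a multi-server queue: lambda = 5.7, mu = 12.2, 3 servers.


rho = lambda / (c * mu) = 5.7 / (3 * 12.2) = 0.1557

0.1557


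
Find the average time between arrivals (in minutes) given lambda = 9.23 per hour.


Mean interarrival time = 60/lambda = 60/9.23 = 6.5 minutes

6.5 minutes


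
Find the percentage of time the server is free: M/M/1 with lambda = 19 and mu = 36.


Idle fraction = (1 - rho) * 100 = (1 - 19/36) * 100 = 47.2%

47.2%


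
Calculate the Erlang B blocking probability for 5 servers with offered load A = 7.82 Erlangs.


B(N,A) = (A^N/N!) / sum(A^k/k!, k=0..N) with N=5, A=7.82 = 0.4699

0.4699


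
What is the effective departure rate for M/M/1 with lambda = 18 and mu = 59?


For a stable queue (lambda < mu), throughput = lambda = 18 per hour

18 per hour


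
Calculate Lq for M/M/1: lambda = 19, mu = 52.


rho = 19/52; Lq = rho^2/(1-rho) = 0.21

0.21


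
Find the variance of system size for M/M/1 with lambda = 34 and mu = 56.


rho = 34/56; Var(N) = rho/(1-rho)^2 = 3.93

3.93


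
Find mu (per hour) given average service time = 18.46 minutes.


mu = 60 / avg_service_time = 60 / 18.46 = 3.25 per hour

3.25 per hour


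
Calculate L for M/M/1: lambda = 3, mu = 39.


rho = 3/39; L = rho/(1-rho) = 0.08

0.08


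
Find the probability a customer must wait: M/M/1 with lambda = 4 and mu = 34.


P(wait) = rho = lambda/mu = 4/34 = 0.1176

0.1176


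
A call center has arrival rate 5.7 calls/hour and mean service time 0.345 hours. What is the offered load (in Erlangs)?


Offered load a = lambda * E[S] = 5.7 * 0.345 = 1.97 Erlangs

1.97 Erlangs


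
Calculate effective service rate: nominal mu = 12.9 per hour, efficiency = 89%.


Effective rate = mu * efficiency = 12.9 * 0.89 = 11.48 per hour

11.48 per hour


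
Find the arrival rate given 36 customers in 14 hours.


lambda = total arrivals / time = 36 / 14 = 2.57 per hour

2.57 per hour


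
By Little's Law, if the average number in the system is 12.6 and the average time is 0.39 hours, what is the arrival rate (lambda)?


lambda = L / W = 12.6 / 0.39 = 32.31 per hour

32.31 per hour


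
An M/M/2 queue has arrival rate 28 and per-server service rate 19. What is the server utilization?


rho = lambda/(c*mu) = 28/(2*19) = 0.7368

0.7368


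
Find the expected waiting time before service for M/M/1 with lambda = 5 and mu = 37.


rho = 5/37; Wq = rho/(mu - lambda) = 0.0042 hours

0.0042 hours


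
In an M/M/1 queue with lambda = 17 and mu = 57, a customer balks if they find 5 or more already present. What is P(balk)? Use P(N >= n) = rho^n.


P(N >= 5) = rho^5 = (17/57)^5 = 0.0024

0.0024


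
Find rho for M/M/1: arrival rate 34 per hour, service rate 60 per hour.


rho = lambda/mu = 34/60 = 0.5667

0.5667


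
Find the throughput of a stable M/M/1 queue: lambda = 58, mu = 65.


For a stable queue (lambda < mu), throughput = lambda = 58 per hour

58 per hour


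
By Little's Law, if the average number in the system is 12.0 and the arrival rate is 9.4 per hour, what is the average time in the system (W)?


W = L / lambda = 12.0 / 9.4 = 1.2766 hours

1.2766 hours


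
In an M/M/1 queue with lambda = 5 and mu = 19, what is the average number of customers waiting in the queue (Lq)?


rho = 5/19; Lq = rho^2/(1-rho) = 0.09

0.09


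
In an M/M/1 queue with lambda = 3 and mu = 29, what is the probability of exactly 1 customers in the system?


rho = 3/29; P(n) = (1-rho)*rho^n = (1-3/29)*(3/29)^1 = 0.0927

0.0927


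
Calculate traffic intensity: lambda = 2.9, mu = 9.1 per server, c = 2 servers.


rho = lambda / (c * mu) = 2.9 / (2 * 9.1) = 0.1593

0.1593


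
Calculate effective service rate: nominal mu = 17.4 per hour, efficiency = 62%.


Effective rate = mu * efficiency = 17.4 * 0.62 = 10.79 per hour

10.79 per hour


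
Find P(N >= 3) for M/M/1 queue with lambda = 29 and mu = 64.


P(N >= 3) = rho^3 = (29/64)^3 = 0.093

0.093


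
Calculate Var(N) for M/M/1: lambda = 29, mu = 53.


rho = 29/53; Var(N) = rho/(1-rho)^2 = 2.67

2.67


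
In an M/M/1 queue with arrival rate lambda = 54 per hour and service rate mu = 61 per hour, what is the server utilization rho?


rho = lambda/mu = 54/61 = 0.8852

0.8852


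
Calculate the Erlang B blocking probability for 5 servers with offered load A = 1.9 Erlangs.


B(N,A) = (A^N/N!) / sum(A^k/k!, k=0..N) with N=5, A=1.9 = 0.0313

0.0313


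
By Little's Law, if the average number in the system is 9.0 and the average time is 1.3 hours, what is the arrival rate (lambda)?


lambda = L / W = 9.0 / 1.3 = 6.92 per hour

6.92 per hour


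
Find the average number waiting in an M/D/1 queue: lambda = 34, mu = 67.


M/D/1: Lq = rho^2 / (2*(1-rho)) where rho = 34/67; Lq = 0.26

0.26


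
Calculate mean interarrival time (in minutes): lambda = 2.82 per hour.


Mean interarrival time = 60/lambda = 60/2.82 = 21.28 minutes

21.28 minutes


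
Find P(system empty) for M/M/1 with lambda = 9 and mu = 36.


P0 = 1 - rho = 1 - 9/36 = 0.75

0.75


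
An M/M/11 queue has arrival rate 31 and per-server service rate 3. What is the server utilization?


rho = lambda/(c*mu) = 31/(11*3) = 0.9394

0.9394


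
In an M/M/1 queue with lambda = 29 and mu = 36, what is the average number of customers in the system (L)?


rho = 29/36; L = rho/(1-rho) = 4.14

4.14


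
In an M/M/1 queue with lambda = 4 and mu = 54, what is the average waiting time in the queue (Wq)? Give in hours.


rho = 4/54; Wq = rho/(mu - lambda) = 0.0015 hours

0.0015 hours


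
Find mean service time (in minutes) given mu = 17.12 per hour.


Mean service time = 60/mu = 60/17.12 = 3.5 minutes

3.5 minutes


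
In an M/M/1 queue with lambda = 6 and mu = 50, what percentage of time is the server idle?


Idle fraction = (1 - rho) * 100 = (1 - 6/50) * 100 = 88.0%

88.0%


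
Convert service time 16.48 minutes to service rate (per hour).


mu = 60 / avg_service_time = 60 / 16.48 = 3.64 per hour

3.64 per hour


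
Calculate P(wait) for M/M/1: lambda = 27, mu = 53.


P(wait) = rho = lambda/mu = 27/53 = 0.5094

0.5094


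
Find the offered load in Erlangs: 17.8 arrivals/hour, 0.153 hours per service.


Offered load a = lambda * E[S] = 17.8 * 0.153 = 2.72 Erlangs

2.72 Erlangs


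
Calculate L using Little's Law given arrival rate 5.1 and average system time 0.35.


L = lambda * W = 5.1 * 0.35 = 1.79

1.79


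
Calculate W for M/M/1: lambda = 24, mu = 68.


W = 1/(mu - lambda) = 1/(68 - 24) = 0.0227 hours

0.0227 hours


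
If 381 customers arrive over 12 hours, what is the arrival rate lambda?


lambda = total arrivals / time = 381 / 12 = 31.75 per hour

31.75 per hour


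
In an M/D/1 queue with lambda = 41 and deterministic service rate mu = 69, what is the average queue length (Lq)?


M/D/1: Lq = rho^2 / (2*(1-rho)) where rho = 41/69; Lq = 0.44

0.44


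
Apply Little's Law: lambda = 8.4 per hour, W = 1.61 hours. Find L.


L = lambda * W = 8.4 * 1.61 = 13.52

13.52


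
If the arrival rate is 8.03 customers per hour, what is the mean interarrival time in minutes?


Mean interarrival time = 60/lambda = 60/8.03 = 7.47 minutes

7.47 minutes


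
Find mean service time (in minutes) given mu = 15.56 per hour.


Mean service time = 60/mu = 60/15.56 = 3.86 minutes

3.86 minutes


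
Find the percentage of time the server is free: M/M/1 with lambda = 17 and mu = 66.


Idle fraction = (1 - rho) * 100 = (1 - 17/66) * 100 = 74.2%

74.2%


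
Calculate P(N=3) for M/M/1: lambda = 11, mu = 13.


rho = 11/13; P(n) = (1-rho)*rho^n = (1-11/13)*(11/13)^3 = 0.0932

0.0932


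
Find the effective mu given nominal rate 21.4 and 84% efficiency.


Effective rate = mu * efficiency = 21.4 * 0.84 = 17.98 per hour

17.98 per hour


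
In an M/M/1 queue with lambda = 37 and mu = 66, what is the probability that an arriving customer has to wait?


P(wait) = rho = lambda/mu = 37/66 = 0.5606

0.5606


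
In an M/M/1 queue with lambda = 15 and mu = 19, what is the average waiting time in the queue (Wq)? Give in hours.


rho = 15/19; Wq = rho/(mu - lambda) = 0.1974 hours

0.1974 hours


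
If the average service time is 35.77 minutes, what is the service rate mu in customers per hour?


mu = 60 / avg_service_time = 60 / 35.77 = 1.68 per hour

1.68 per hour


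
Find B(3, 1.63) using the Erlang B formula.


B(N,A) = (A^N/N!) / sum(A^k/k!, k=0..N) with N=3, A=1.63 = 0.1542

0.1542


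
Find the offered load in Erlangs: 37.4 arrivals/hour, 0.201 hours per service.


Offered load a = lambda * E[S] = 37.4 * 0.201 = 7.52 Erlangs

7.52 Erlangs


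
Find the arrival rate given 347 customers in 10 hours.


lambda = total arrivals / time = 347 / 10 = 34.7 per hour

34.7 per hour


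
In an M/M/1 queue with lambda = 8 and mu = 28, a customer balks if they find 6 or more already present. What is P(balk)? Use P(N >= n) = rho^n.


P(N >= 6) = rho^6 = (8/28)^6 = 0.0005

0.0005


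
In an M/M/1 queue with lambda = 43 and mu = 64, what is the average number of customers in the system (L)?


rho = 43/64; L = rho/(1-rho) = 2.05

2.05


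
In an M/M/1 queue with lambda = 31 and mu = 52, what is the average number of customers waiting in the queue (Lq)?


rho = 31/52; Lq = rho^2/(1-rho) = 0.88

0.88


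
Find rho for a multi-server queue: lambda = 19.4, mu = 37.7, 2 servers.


rho = lambda / (c * mu) = 19.4 / (2 * 37.7) = 0.2573

0.2573


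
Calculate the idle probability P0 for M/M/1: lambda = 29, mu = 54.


P0 = 1 - rho = 1 - 29/54 = 0.463

0.463


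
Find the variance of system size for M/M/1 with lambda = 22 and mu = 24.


rho = 22/24; Var(N) = rho/(1-rho)^2 = 132.0

132.0


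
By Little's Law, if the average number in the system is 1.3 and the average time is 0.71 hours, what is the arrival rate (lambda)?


lambda = L / W = 1.3 / 0.71 = 1.83 per hour

1.83 per hour


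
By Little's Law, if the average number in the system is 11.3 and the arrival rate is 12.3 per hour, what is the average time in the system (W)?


W = L / lambda = 11.3 / 12.3 = 0.9187 hours

0.9187 hours


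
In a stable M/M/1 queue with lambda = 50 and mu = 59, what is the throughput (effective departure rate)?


For a stable queue (lambda < mu), throughput = lambda = 50 per hour

50 per hour


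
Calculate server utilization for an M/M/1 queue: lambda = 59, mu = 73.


rho = lambda/mu = 59/73 = 0.8082

0.8082


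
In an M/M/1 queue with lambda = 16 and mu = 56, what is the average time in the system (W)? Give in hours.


W = 1/(mu - lambda) = 1/(56 - 16) = 0.025 hours

0.025 hours


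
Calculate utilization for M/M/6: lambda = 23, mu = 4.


rho = lambda/(c*mu) = 23/(6*4) = 0.9583

0.9583


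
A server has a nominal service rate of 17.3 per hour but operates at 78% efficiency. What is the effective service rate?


Effective rate = mu * efficiency = 17.3 * 0.78 = 13.49 per hour

13.49 per hour


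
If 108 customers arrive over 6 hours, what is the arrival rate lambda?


lambda = total arrivals / time = 108 / 6 = 18.0 per hour

18.0 per hour


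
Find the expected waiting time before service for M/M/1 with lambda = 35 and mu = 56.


rho = 35/56; Wq = rho/(mu - lambda) = 0.0298 hours

0.0298 hours


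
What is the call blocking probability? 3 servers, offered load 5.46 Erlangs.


B(N,A) = (A^N/N!) / sum(A^k/k!, k=0..N) with N=3, A=5.46 = 0.5594

0.5594


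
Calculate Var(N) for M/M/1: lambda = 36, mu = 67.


rho = 36/67; Var(N) = rho/(1-rho)^2 = 2.51

2.51


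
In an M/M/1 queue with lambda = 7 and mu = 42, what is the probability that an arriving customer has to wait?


P(wait) = rho = lambda/mu = 7/42 = 0.1667

0.1667


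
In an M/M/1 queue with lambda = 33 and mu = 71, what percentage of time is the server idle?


Idle fraction = (1 - rho) * 100 = (1 - 33/71) * 100 = 53.5%

53.5%


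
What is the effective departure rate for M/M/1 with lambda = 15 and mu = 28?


For a stable queue (lambda < mu), throughput = lambda = 15 per hour

15 per hour


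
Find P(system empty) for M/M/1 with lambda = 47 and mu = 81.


P0 = 1 - rho = 1 - 47/81 = 0.4198

0.4198


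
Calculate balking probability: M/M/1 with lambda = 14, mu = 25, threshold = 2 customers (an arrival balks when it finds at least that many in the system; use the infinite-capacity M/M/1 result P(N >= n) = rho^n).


P(N >= 2) = rho^2 = (14/25)^2 = 0.3136

0.3136


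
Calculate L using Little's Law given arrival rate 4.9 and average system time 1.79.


L = lambda * W = 4.9 * 1.79 = 8.77

8.77


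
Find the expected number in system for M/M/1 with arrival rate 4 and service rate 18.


rho = 4/18; L = rho/(1-rho) = 0.29

0.29


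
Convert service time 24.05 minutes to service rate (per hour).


mu = 60 / avg_service_time = 60 / 24.05 = 2.49 per hour

2.49 per hour


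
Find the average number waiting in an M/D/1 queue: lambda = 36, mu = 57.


M/D/1: Lq = rho^2 / (2*(1-rho)) where rho = 36/57; Lq = 0.54

0.54


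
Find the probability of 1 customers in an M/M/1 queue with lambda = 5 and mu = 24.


rho = 5/24; P(n) = (1-rho)*rho^n = (1-5/24)*(5/24)^1 = 0.1649

0.1649


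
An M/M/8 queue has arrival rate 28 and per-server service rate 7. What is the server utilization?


rho = lambda/(c*mu) = 28/(8*7) = 0.5

0.5


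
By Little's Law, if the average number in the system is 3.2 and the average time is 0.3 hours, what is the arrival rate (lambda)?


lambda = L / W = 3.2 / 0.3 = 10.67 per hour

10.67 per hour


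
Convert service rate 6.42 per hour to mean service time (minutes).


Mean service time = 60/mu = 60/6.42 = 9.35 minutes

9.35 minutes


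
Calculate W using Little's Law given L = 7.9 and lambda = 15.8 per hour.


W = L / lambda = 7.9 / 15.8 = 0.5 hours

0.5 hours


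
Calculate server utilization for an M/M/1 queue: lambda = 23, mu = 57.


rho = lambda/mu = 23/57 = 0.4035

0.4035


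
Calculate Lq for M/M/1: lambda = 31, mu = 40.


rho = 31/40; Lq = rho^2/(1-rho) = 2.67

2.67


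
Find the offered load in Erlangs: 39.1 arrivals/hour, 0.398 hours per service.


Offered load a = lambda * E[S] = 39.1 * 0.398 = 15.56 Erlangs

15.56 Erlangs


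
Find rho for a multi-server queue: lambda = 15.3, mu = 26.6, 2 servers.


rho = lambda / (c * mu) = 15.3 / (2 * 26.6) = 0.2876

0.2876


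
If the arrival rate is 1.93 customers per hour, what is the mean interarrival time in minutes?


Mean interarrival time = 60/lambda = 60/1.93 = 31.09 minutes

31.09 minutes


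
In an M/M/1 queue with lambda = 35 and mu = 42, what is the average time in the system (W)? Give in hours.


W = 1/(mu - lambda) = 1/(42 - 35) = 0.1429 hours

0.1429 hours


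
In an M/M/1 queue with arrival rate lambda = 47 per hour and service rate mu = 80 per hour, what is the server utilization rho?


rho = lambda/mu = 47/80 = 0.5875

0.5875


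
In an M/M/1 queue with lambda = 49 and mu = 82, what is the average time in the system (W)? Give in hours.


W = 1/(mu - lambda) = 1/(82 - 49) = 0.0303 hours

0.0303 hours


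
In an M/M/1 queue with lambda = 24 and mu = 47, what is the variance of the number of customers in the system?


rho = 24/47; Var(N) = rho/(1-rho)^2 = 2.13

2.13


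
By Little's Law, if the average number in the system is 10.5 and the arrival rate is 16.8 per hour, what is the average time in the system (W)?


W = L / lambda = 10.5 / 16.8 = 0.625 hours

0.625 hours


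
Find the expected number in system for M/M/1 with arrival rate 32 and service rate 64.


rho = 32/64; L = rho/(1-rho) = 1.0

1.0


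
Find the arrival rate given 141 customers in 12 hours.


lambda = total arrivals / time = 141 / 12 = 11.75 per hour

11.75 per hour


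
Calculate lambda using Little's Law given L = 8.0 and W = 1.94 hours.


lambda = L / W = 8.0 / 1.94 = 4.12 per hour

4.12 per hour


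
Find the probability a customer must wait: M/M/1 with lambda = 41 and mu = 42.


P(wait) = rho = lambda/mu = 41/42 = 0.9762

0.9762


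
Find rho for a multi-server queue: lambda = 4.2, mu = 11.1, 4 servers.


rho = lambda / (c * mu) = 4.2 / (4 * 11.1) = 0.0946

0.0946


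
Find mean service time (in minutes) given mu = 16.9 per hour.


Mean service time = 60/mu = 60/16.9 = 3.55 minutes

3.55 minutes


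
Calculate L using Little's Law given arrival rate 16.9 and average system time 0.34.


L = lambda * W = 16.9 * 0.34 = 5.75

5.75


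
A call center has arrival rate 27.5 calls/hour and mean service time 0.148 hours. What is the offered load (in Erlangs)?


Offered load a = lambda * E[S] = 27.5 * 0.148 = 4.07 Erlangs

4.07 Erlangs


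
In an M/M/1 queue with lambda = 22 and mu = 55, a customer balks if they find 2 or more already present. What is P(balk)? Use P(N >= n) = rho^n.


P(N >= 2) = rho^2 = (22/55)^2 = 0.16

0.16


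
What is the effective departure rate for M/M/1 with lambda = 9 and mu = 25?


For a stable queue (lambda < mu), throughput = lambda = 9 per hour

9 per hour


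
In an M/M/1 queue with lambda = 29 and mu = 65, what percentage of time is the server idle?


Idle fraction = (1 - rho) * 100 = (1 - 29/65) * 100 = 55.4%

55.4%


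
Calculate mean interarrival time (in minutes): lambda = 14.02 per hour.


Mean interarrival time = 60/lambda = 60/14.02 = 4.28 minutes

4.28 minutes


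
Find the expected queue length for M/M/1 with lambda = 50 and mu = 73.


rho = 50/73; Lq = rho^2/(1-rho) = 1.49

1.49


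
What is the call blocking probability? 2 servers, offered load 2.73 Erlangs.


B(N,A) = (A^N/N!) / sum(A^k/k!, k=0..N) with N=2, A=2.73 = 0.4998

0.4998


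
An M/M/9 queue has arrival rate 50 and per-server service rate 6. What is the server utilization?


rho = lambda/(c*mu) = 50/(9*6) = 0.9259

0.9259


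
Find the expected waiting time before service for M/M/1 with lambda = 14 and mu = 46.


rho = 14/46; Wq = rho/(mu - lambda) = 0.0095 hours

0.0095 hours


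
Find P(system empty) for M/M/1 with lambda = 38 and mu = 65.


P0 = 1 - rho = 1 - 38/65 = 0.4154

0.4154


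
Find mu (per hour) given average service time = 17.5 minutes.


mu = 60 / avg_service_time = 60 / 17.5 = 3.43 per hour

3.43 per hour


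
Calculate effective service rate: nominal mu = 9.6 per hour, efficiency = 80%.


Effective rate = mu * efficiency = 9.6 * 0.8 = 7.68 per hour

7.68 per hour


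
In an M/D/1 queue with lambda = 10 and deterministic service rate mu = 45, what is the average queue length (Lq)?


M/D/1: Lq = rho^2 / (2*(1-rho)) where rho = 10/45; Lq = 0.03

0.03


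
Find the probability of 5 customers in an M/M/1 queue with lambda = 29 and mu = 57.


rho = 29/57; P(n) = (1-rho)*rho^n = (1-29/57)*(29/57)^5 = 0.0167

0.0167


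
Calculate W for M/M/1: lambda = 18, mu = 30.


W = 1/(mu - lambda) = 1/(30 - 18) = 0.0833 hours

0.0833 hours


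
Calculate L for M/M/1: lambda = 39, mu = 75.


rho = 39/75; L = rho/(1-rho) = 1.08

1.08


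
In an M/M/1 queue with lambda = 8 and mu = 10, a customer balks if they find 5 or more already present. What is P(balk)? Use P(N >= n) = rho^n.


P(N >= 5) = rho^5 = (8/10)^5 = 0.3277

0.3277


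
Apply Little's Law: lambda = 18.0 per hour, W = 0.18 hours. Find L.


L = lambda * W = 18.0 * 0.18 = 3.24

3.24


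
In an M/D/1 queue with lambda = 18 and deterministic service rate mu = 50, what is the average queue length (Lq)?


M/D/1: Lq = rho^2 / (2*(1-rho)) where rho = 18/50; Lq = 0.1

0.1


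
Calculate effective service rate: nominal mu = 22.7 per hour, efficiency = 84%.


Effective rate = mu * efficiency = 22.7 * 0.84 = 19.07 per hour

19.07 per hour


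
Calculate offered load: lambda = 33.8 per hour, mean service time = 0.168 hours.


Offered load a = lambda * E[S] = 33.8 * 0.168 = 5.68 Erlangs

5.68 Erlangs


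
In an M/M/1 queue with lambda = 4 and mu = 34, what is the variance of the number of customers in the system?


rho = 4/34; Var(N) = rho/(1-rho)^2 = 0.15

0.15


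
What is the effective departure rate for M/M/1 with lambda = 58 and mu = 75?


For a stable queue (lambda < mu), throughput = lambda = 58 per hour

58 per hour


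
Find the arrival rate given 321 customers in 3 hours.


lambda = total arrivals / time = 321 / 3 = 107.0 per hour

107.0 per hour


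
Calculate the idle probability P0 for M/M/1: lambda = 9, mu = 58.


P0 = 1 - rho = 1 - 9/58 = 0.8448

0.8448


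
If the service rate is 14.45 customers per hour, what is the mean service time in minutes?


Mean service time = 60/mu = 60/14.45 = 4.15 minutes

4.15 minutes


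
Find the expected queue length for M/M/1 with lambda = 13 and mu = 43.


rho = 13/43; Lq = rho^2/(1-rho) = 0.13

0.13


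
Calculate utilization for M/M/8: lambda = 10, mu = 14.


rho = lambda/(c*mu) = 10/(8*14) = 0.0893

0.0893


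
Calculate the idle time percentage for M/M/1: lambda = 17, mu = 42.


Idle fraction = (1 - rho) * 100 = (1 - 17/42) * 100 = 59.5%

59.5%


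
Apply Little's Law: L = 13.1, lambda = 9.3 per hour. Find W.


W = L / lambda = 13.1 / 9.3 = 1.4086 hours

1.4086 hours


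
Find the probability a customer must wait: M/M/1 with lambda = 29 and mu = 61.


P(wait) = rho = lambda/mu = 29/61 = 0.4754

0.4754


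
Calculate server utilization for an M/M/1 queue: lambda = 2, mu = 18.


rho = lambda/mu = 2/18 = 0.1111

0.1111


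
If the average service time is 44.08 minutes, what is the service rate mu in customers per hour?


mu = 60 / avg_service_time = 60 / 44.08 = 1.36 per hour

1.36 per hour


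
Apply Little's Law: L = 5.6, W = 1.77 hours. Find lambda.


lambda = L / W = 5.6 / 1.77 = 3.16 per hour

3.16 per hour


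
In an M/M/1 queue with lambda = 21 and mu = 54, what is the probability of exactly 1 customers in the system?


rho = 21/54; P(n) = (1-rho)*rho^n = (1-21/54)*(21/54)^1 = 0.2377

0.2377


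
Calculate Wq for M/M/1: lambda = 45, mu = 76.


rho = 45/76; Wq = rho/(mu - lambda) = 0.0191 hours

0.0191 hours


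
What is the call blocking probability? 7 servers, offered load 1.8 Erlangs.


B(N,A) = (A^N/N!) / sum(A^k/k!, k=0..N) with N=7, A=1.8 = 0.002

0.002


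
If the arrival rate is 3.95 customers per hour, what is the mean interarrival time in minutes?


Mean interarrival time = 60/lambda = 60/3.95 = 15.19 minutes

15.19 minutes


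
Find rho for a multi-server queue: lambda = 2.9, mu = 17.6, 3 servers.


rho = lambda / (c * mu) = 2.9 / (3 * 17.6) = 0.0549

0.0549


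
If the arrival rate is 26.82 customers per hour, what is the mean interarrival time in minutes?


Mean interarrival time = 60/lambda = 60/26.82 = 2.24 minutes

2.24 minutes


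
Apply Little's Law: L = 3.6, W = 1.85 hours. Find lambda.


lambda = L / W = 3.6 / 1.85 = 1.95 per hour

1.95 per hour


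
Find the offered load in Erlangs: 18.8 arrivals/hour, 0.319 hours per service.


Offered load a = lambda * E[S] = 18.8 * 0.319 = 6.0 Erlangs

6.0 Erlangs


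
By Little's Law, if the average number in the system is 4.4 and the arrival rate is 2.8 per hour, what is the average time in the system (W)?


W = L / lambda = 4.4 / 2.8 = 1.5714 hours

1.5714 hours


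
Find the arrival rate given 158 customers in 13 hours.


lambda = total arrivals / time = 158 / 13 = 12.15 per hour

12.15 per hour


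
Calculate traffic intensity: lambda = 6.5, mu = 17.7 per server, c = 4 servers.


rho = lambda / (c * mu) = 6.5 / (4 * 17.7) = 0.0918

0.0918


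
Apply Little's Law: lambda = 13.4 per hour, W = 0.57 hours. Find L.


L = lambda * W = 13.4 * 0.57 = 7.64

7.64


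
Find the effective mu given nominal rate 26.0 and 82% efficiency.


Effective rate = mu * efficiency = 26.0 * 0.82 = 21.32 per hour

21.32 per hour


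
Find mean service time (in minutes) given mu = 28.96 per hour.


Mean service time = 60/mu = 60/28.96 = 2.07 minutes

2.07 minutes


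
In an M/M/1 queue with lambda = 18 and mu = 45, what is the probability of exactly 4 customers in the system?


rho = 18/45; P(n) = (1-rho)*rho^n = (1-18/45)*(18/45)^4 = 0.0154

0.0154


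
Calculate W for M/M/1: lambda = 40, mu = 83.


W = 1/(mu - lambda) = 1/(83 - 40) = 0.0233 hours

0.0233 hours


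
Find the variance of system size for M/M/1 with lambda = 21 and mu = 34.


rho = 21/34; Var(N) = rho/(1-rho)^2 = 4.22

4.22


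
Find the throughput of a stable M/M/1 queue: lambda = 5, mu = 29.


For a stable queue (lambda < mu), throughput = lambda = 5 per hour

5 per hour


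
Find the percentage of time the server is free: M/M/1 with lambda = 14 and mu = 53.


Idle fraction = (1 - rho) * 100 = (1 - 14/53) * 100 = 73.6%

73.6%


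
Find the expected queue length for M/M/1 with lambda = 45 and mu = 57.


rho = 45/57; Lq = rho^2/(1-rho) = 2.96

2.96


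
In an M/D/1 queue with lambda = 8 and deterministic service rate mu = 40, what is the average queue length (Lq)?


M/D/1: Lq = rho^2 / (2*(1-rho)) where rho = 8/40; Lq = 0.03

0.03


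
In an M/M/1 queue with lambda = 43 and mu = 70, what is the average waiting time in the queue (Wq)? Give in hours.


rho = 43/70; Wq = rho/(mu - lambda) = 0.0228 hours

0.0228 hours


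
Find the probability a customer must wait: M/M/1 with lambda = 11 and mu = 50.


P(wait) = rho = lambda/mu = 11/50 = 0.22

0.22


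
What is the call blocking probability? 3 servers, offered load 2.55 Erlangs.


B(N,A) = (A^N/N!) / sum(A^k/k!, k=0..N) with N=3, A=2.55 = 0.2889

0.2889


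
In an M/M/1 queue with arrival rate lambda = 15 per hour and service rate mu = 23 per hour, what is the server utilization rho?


rho = lambda/mu = 15/23 = 0.6522

0.6522


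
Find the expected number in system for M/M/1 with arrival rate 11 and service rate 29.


rho = 11/29; L = rho/(1-rho) = 0.61

0.61


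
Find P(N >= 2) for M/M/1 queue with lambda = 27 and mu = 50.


P(N >= 2) = rho^2 = (27/50)^2 = 0.2916

0.2916


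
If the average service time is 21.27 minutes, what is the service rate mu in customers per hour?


mu = 60 / avg_service_time = 60 / 21.27 = 2.82 per hour

2.82 per hour


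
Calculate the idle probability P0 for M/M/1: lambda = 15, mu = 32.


P0 = 1 - rho = 1 - 15/32 = 0.5313

0.5313


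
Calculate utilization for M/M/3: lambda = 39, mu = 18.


rho = lambda/(c*mu) = 39/(3*18) = 0.7222

0.7222


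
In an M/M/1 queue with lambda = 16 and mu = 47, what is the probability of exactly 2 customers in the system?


rho = 16/47; P(n) = (1-rho)*rho^n = (1-16/47)*(16/47)^2 = 0.0764

0.0764


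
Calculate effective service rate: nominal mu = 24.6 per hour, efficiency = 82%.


Effective rate = mu * efficiency = 24.6 * 0.82 = 20.17 per hour

20.17 per hour


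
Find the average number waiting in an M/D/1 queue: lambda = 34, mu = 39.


M/D/1: Lq = rho^2 / (2*(1-rho)) where rho = 34/39; Lq = 2.96

2.96


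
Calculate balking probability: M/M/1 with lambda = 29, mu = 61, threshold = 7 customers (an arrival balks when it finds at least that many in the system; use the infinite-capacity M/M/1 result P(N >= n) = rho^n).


P(N >= 7) = rho^7 = (29/61)^7 = 0.0055

0.0055


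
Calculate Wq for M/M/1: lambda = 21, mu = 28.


rho = 21/28; Wq = rho/(mu - lambda) = 0.1071 hours

0.1071 hours


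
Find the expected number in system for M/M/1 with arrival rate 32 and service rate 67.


rho = 32/67; L = rho/(1-rho) = 0.91

0.91


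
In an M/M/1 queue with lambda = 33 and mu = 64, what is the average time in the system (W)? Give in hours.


W = 1/(mu - lambda) = 1/(64 - 33) = 0.0323 hours

0.0323 hours


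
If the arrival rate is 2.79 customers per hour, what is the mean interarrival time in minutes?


Mean interarrival time = 60/lambda = 60/2.79 = 21.51 minutes

21.51 minutes


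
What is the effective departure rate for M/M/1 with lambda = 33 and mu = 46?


For a stable queue (lambda < mu), throughput = lambda = 33 per hour

33 per hour


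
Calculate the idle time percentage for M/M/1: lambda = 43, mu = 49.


Idle fraction = (1 - rho) * 100 = (1 - 43/49) * 100 = 12.2%

12.2%


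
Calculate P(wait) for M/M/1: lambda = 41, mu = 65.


P(wait) = rho = lambda/mu = 41/65 = 0.6308

0.6308


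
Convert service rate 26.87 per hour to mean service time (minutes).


Mean service time = 60/mu = 60/26.87 = 2.23 minutes

2.23 minutes


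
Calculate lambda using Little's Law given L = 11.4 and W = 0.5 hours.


lambda = L / W = 11.4 / 0.5 = 22.8 per hour

22.8 per hour


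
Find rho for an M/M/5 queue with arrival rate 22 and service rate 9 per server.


rho = lambda/(c*mu) = 22/(5*9) = 0.4889

0.4889


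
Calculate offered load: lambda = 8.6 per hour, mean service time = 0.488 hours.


Offered load a = lambda * E[S] = 8.6 * 0.488 = 4.2 Erlangs

4.2 Erlangs


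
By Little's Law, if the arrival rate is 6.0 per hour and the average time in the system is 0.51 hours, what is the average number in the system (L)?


L = lambda * W = 6.0 * 0.51 = 3.06

3.06


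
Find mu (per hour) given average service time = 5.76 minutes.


mu = 60 / avg_service_time = 60 / 5.76 = 10.42 per hour

10.42 per hour


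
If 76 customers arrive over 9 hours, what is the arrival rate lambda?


lambda = total arrivals / time = 76 / 9 = 8.44 per hour

8.44 per hour


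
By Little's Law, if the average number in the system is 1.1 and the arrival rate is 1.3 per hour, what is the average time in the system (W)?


W = L / lambda = 1.1 / 1.3 = 0.8462 hours

0.8462 hours


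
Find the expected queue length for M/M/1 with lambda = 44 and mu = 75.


rho = 44/75; Lq = rho^2/(1-rho) = 0.83

0.83


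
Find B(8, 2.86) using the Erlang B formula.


B(N,A) = (A^N/N!) / sum(A^k/k!, k=0..N) with N=8, A=2.86 = 0.0064

0.0064


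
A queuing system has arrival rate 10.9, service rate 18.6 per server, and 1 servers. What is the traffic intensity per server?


rho = lambda / (c * mu) = 10.9 / (1 * 18.6) = 0.586

0.586


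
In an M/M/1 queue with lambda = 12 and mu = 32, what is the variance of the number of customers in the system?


rho = 12/32; Var(N) = rho/(1-rho)^2 = 0.96

0.96


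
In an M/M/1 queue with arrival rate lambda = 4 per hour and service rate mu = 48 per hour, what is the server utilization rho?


rho = lambda/mu = 4/48 = 0.0833

0.0833


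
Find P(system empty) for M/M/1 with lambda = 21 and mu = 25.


P0 = 1 - rho = 1 - 21/25 = 0.16

0.16


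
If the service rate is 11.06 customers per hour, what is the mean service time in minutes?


Mean service time = 60/mu = 60/11.06 = 5.42 minutes

5.42 minutes


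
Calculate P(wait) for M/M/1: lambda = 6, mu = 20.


P(wait) = rho = lambda/mu = 6/20 = 0.3

0.3


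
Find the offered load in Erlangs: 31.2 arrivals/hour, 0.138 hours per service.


Offered load a = lambda * E[S] = 31.2 * 0.138 = 4.31 Erlangs

4.31 Erlangs


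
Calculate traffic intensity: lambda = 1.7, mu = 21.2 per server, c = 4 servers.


rho = lambda / (c * mu) = 1.7 / (4 * 21.2) = 0.02

0.02


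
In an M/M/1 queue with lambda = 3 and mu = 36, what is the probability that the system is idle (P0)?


P0 = 1 - rho = 1 - 3/36 = 0.9167

0.9167


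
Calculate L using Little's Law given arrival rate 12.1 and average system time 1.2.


L = lambda * W = 12.1 * 1.2 = 14.52

14.52


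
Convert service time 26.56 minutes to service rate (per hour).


mu = 60 / avg_service_time = 60 / 26.56 = 2.26 per hour

2.26 per hour


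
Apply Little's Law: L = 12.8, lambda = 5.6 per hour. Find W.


W = L / lambda = 12.8 / 5.6 = 2.2857 hours

2.2857 hours


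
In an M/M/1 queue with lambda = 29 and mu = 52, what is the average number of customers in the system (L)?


rho = 29/52; L = rho/(1-rho) = 1.26

1.26


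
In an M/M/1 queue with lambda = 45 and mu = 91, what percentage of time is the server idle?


Idle fraction = (1 - rho) * 100 = (1 - 45/91) * 100 = 50.5%

50.5%


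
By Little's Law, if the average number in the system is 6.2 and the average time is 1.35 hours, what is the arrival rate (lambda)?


lambda = L / W = 6.2 / 1.35 = 4.59 per hour

4.59 per hour


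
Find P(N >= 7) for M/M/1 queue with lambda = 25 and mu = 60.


P(N >= 7) = rho^7 = (25/60)^7 = 0.0022

0.0022


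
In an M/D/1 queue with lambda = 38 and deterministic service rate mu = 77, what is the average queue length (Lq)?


M/D/1: Lq = rho^2 / (2*(1-rho)) where rho = 38/77; Lq = 0.24

0.24


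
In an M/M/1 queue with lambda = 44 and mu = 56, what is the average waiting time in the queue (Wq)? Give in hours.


rho = 44/56; Wq = rho/(mu - lambda) = 0.0655 hours

0.0655 hours


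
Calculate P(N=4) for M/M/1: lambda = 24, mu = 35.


rho = 24/35; P(n) = (1-rho)*rho^n = (1-24/35)*(24/35)^4 = 0.0695

0.0695


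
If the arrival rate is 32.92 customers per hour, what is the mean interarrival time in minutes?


Mean interarrival time = 60/lambda = 60/32.92 = 1.82 minutes

1.82 minutes


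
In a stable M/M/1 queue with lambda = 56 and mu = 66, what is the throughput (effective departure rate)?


For a stable queue (lambda < mu), throughput = lambda = 56 per hour

56 per hour
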